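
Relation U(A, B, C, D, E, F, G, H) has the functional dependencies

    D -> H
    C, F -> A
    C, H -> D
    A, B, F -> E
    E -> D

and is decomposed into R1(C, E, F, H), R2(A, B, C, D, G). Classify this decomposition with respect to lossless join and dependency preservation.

Lossless test: (C)⁺ = {C}, which is a superkey of neither fragment — lossy.
Dependency preservation: the restricted closure of {D} across the fragments never reaches {H}, so D → H cannot be enforced without a join — not preserved.

lossy and not dependency-preserving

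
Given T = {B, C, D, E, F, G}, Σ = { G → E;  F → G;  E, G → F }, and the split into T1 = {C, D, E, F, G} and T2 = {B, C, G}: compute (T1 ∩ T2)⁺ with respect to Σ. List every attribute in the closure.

C, E, F, G

T1 ∩ T2 = {C, G}.
G → E applies, adding E
E, G → F applies, adding F
Closure: {C, E, F, G}.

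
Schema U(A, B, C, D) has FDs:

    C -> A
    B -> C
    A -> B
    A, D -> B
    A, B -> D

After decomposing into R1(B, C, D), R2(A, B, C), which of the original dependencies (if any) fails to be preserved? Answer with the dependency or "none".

none

C → A lies within R2.
B → C lies within R1.
A → B lies within R2.
A, D → B: restricted closure across fragments reaches B.
A, B → D: restricted closure across fragments reaches D.
Every dependency is enforceable on the fragments, so the decomposition is dependency-preserving.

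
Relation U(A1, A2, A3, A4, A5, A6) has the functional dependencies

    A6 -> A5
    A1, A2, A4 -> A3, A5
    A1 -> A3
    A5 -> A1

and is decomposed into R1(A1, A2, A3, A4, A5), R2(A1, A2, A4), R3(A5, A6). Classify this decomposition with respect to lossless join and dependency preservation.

Lossless test (chase): Rows 1 and 2 agree on A1, A2, A4; apply A1, A2, A4→A3, A5 and equate their A3, A5 entries. Rows 1 and 3 agree on A5; apply A5→A1 and equate their A1 entries. Rows 1 and 3 agree on A1; apply A1→A3 and equate their A3 entries. No row becomes fully distinguished — the join is lossy.
Dependency preservation: every FD's attributes lie within a single fragment, so each can be enforced locally — preserved.

lossy but dependency-preserving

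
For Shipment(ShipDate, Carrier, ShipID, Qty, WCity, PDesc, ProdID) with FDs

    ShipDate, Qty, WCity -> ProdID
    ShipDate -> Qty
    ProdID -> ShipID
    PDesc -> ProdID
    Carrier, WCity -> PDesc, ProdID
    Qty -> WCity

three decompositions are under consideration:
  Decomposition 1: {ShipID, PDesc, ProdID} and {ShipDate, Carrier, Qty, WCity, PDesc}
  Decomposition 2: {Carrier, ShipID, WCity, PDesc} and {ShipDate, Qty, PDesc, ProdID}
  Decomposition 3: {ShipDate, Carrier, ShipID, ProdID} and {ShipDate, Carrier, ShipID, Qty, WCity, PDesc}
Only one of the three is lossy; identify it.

Decomposition 2

Decomposition 1: common = {PDesc}, closure = {ShipID, PDesc, ProdID} → lossless.
Decomposition 2: common = {PDesc}, closure = {ShipID, PDesc, ProdID} → lossy.
Decomposition 3: common = {ShipDate, Carrier, ShipID}, closure = {ShipDate, Carrier, ShipID, Qty, WCity, PDesc, ProdID} → lossless.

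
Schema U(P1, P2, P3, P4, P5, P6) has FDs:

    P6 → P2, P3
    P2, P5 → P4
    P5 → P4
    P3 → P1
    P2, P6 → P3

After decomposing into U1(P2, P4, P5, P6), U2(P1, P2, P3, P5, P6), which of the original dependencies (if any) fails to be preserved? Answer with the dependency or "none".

none

P6 → P2, P3 lies within U2.
P2, P5 → P4 lies within U1.
P5 → P4 lies within U1.
P3 → P1 lies within U2.
P2, P6 → P3 lies within U2.
Every dependency is enforceable on the fragments, so the decomposition is dependency-preserving.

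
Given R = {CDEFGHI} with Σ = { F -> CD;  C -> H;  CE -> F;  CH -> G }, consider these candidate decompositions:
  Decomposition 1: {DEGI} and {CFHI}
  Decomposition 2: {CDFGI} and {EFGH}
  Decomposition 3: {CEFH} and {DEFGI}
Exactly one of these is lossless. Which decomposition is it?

Decomposition 3

Decomposition 1: common = {I}, closure = {I} → lossy.
Decomposition 2: common = {FG}, closure = {CDFGH} → lossy.
Decomposition 3: common = {EF}, closure = {CDEFGH} → lossless.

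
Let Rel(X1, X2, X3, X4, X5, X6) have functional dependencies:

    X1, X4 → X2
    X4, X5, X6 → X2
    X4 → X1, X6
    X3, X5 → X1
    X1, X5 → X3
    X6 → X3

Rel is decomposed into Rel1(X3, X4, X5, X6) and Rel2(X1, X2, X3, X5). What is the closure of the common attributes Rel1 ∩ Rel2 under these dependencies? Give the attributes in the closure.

Rel1 ∩ Rel2 = {X3, X5}.
X3, X5 → X1 applies, adding X1
Closure: {X1, X3, X5}.

X1, X3, X5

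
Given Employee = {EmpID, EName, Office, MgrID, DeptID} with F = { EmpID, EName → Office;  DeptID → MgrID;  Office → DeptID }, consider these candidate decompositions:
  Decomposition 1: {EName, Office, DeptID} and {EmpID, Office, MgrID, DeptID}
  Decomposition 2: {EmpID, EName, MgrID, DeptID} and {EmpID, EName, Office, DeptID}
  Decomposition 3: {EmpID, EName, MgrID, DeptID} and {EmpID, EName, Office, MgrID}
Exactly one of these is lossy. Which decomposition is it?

Decomposition 1

Decomposition 1: common = {Office, DeptID}, closure = {Office, MgrID, DeptID} → lossy.
Decomposition 2: common = {EmpID, EName, DeptID}, closure = {EmpID, EName, Office, MgrID, DeptID} → lossless.
Decomposition 3: common = {EmpID, EName, MgrID}, closure = {EmpID, EName, Office, MgrID, DeptID} → lossless.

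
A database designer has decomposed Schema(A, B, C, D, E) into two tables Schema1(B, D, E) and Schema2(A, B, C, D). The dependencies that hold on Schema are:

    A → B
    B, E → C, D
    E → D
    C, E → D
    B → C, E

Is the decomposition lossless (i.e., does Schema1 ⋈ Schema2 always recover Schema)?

Common attributes: Schema1 ∩ Schema2 = {B, D}.
Closure of {B, D}: B → C, E applies, adding C, E. So (B, D)⁺ = {B, C, D, E}.
This closure contains every attribute of Schema1, so Schema1 ∩ Schema2 → Schema1. The join is lossless.

Yes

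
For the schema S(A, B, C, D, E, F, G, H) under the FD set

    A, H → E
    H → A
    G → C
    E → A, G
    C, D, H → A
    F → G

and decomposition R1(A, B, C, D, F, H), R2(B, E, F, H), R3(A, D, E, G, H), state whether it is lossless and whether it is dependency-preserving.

Lossless test (chase): Rows 1 and 3 agree on A, H; apply A, H→E and equate their E entries. Rows 1 and 2 agree on H; apply H→A and equate their A entries. Rows 1 and 2 agree on E; apply E→A, G and equate their A, G entries. Rows 1 and 3 agree on E; apply E→A, G and equate their A, G entries. Rows 1 and 2 agree on G; apply G→C and equate their C entries. Rows 1 and 3 agree on G; apply G→C and equate their C entries. Row 1 is now all distinguished symbols — the join is lossless.
Dependency preservation: the restricted closure of {G} across the fragments never reaches {C}, so G → C cannot be enforced without a join — not preserved.

lossless but not dependency-preserving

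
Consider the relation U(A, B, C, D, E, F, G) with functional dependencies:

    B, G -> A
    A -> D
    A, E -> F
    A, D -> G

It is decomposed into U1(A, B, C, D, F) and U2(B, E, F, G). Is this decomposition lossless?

Common attributes: U1 ∩ U2 = {B, F}.
No dependency enlarges {B, F}, so (B, F)⁺ = {B, F}.
The closure contains neither all of U1 = {A, B, C, D, F} nor all of U2 = {B, E, F, G}, so the common attributes are not a superkey of either fragment. The join is lossy.

No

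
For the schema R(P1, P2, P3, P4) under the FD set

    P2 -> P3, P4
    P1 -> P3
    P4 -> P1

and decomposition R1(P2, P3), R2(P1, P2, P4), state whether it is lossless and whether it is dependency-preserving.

Lossless test: (P2)⁺ = {P1, P2, P3, P4}, which contains all of one fragment — lossless.
Dependency preservation: the restricted closure of {P1} across the fragments never reaches {P3}, so P1 → P3 cannot be enforced without a join — not preserved.

lossless but not dependency-preserving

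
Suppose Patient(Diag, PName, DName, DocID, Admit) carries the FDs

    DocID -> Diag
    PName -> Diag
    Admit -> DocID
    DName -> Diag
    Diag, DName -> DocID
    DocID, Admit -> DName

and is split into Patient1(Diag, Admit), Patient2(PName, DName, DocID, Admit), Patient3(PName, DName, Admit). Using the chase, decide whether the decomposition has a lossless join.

Chase test. Columns are Diag, PName, DName, DocID, Admit; row i has aⱼ where attribute j ∈ Patienti, else bᵢⱼ.
Initial tableau (one row per fragment):
  row 1: a1 b12 b13 b14 a5
  row 2: b21 a2 a3 a4 a5
  row 3: b31 a2 a3 b34 a5
Rows 2 and 3 agree on PName; apply PName→Diag and equate their Diag entries.
Rows 1 and 2 agree on Admit; apply Admit→DocID and equate their DocID entries.
Rows 1 and 3 agree on Admit; apply Admit→DocID and equate their DocID entries.
Rows 1 and 2 agree on DocID, Admit; apply DocID, Admit→DName and equate their DName entries.
Rows 1 and 2 agree on DocID; apply DocID→Diag and equate their Diag entries.
Row 2 is now all distinguished symbols — the join is lossless.

Yes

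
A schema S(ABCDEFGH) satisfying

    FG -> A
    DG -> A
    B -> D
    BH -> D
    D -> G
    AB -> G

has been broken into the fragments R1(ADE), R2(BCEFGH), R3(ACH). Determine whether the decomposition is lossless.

No

Chase test. Columns are ABCDEFGH; row i has aⱼ where attribute j ∈ Ri, else bᵢⱼ.
Initial tableau (one row per fragment):
  row 1: a1 b12 b13 a4 a5 b16 b17 b18
  row 2: b21 a2 a3 b24 a5 a6 a7 a8
  row 3: a1 b32 a3 b34 b35 b36 b37 a8
No row becomes fully distinguished — the join is lossy.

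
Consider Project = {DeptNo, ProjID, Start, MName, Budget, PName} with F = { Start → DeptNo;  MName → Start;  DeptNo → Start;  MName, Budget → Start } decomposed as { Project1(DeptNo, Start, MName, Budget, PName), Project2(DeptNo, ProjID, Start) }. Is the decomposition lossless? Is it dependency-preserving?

lossy but dependency-preserving

Lossless test: (DeptNo, Start)⁺ = {DeptNo, Start}, which is a superkey of neither fragment — lossy.
Dependency preservation: every FD's attributes lie within a single fragment, so each can be enforced locally — preserved.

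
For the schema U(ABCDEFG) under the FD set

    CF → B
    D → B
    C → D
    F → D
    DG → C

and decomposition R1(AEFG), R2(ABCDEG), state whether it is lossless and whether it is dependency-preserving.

Lossless test: (AEG)⁺ = {AEG}, which is a superkey of neither fragment — lossy.
Dependency preservation: the restricted closure of {F} across the fragments never reaches {D}, so F → D cannot be enforced without a join — not preserved.

lossy and not dependency-preserving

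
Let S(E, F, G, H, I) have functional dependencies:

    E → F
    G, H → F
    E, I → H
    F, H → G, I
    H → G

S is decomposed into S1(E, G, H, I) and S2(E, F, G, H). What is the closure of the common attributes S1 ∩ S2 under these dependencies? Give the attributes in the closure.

E, F, G, H, I

S1 ∩ S2 = {E, G, H}.
E → F applies, adding F
F, H → G, I applies, adding I
Closure: {E, F, G, H, I}.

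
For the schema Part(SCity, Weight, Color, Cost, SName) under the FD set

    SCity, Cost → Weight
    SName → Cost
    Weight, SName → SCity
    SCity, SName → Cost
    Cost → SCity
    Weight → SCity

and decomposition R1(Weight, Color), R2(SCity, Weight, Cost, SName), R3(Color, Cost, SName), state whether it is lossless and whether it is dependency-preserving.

lossless and dependency-preserving

Lossless test (chase): Rows 2 and 3 agree on Cost; apply Cost→SCity and equate their SCity entries. Rows 1 and 2 agree on Weight; apply Weight→SCity and equate their SCity entries. Rows 2 and 3 agree on SCity, Cost; apply SCity, Cost→Weight and equate their Weight entries. Row 3 is now all distinguished symbols — the join is lossless.
Dependency preservation: every FD's attributes lie within a single fragment, so each can be enforced locally — preserved.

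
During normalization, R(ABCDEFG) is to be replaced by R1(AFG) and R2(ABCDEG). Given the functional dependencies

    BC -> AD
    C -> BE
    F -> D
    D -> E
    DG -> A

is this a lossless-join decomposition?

No

Common attributes: R1 ∩ R2 = {AG}.
No dependency enlarges {AG}, so (AG)⁺ = {AG}.
The closure contains neither all of R1 = {AFG} nor all of R2 = {ABCDEG}, so the common attributes are not a superkey of either fragment. The join is lossy.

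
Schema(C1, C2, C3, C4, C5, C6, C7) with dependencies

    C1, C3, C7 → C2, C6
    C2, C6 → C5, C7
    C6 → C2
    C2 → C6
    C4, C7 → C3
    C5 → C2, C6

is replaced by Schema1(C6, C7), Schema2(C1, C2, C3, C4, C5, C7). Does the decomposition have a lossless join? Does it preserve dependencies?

Lossless test: (C7)⁺ = {C7}, which is a superkey of neither fragment — lossy.
Dependency preservation: the restricted closure of {C1, C3, C7} across the fragments never reaches {C2, C6}, so C1, C3, C7 → C2, C6 cannot be enforced without a join — not preserved.

lossy and not dependency-preserving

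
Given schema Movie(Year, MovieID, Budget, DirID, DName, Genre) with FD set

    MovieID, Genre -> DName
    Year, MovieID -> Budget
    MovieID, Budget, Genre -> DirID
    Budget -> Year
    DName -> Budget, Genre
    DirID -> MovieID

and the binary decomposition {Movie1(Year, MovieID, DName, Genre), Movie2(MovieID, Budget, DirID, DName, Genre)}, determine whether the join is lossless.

Yes

Common attributes: Movie1 ∩ Movie2 = {MovieID, DName, Genre}.
Closure of {MovieID, DName, Genre}: DName → Budget, Genre applies, adding Budget; MovieID, Budget, Genre → DirID applies, adding DirID; Budget → Year applies, adding Year. So (MovieID, DName, Genre)⁺ = {Year, MovieID, Budget, DirID, DName, Genre}.
This closure contains every attribute of Movie1, so Movie1 ∩ Movie2 → Movie1. The join is lossless.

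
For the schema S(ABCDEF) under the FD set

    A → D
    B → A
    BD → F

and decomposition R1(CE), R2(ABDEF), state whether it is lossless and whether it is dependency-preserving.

Lossless test: (E)⁺ = {E}, which is a superkey of neither fragment — lossy.
Dependency preservation: every FD's attributes lie within a single fragment, so each can be enforced locally — preserved.

lossy but dependency-preserving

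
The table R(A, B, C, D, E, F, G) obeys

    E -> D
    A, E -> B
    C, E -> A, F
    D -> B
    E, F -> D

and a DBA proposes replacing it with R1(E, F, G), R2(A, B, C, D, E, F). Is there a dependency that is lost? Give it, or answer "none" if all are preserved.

none

E → D lies within R2.
A, E → B lies within R2.
C, E → A, F lies within R2.
D → B lies within R2.
E, F → D lies within R2.
Every dependency is enforceable on the fragments, so the decomposition is dependency-preserving.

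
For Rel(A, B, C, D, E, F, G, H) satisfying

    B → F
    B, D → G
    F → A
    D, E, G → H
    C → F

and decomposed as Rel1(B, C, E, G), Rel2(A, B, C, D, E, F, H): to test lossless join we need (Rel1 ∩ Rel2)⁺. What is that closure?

Rel1 ∩ Rel2 = {B, C, E}.
B → F applies, adding F
F → A applies, adding A
Closure: {A, B, C, E, F}.

A, B, C, E, F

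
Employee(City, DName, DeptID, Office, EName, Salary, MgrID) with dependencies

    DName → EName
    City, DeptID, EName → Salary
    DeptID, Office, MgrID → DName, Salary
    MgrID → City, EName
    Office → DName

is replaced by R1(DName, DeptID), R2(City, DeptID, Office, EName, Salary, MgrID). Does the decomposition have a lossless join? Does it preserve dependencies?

lossy and not dependency-preserving

Lossless test: (DeptID)⁺ = {DeptID}, which is a superkey of neither fragment — lossy.
Dependency preservation: the restricted closure of {DName} across the fragments never reaches {EName}, so DName → EName cannot be enforced without a join — not preserved.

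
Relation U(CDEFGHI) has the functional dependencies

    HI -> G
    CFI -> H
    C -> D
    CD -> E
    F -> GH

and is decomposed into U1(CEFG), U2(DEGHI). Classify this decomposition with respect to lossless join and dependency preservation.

lossy and not dependency-preserving

Lossless test: (EG)⁺ = {EG}, which is a superkey of neither fragment — lossy.
Dependency preservation: the restricted closure of {CFI} across the fragments never reaches {H}, so CFI → H cannot be enforced without a join — not preserved.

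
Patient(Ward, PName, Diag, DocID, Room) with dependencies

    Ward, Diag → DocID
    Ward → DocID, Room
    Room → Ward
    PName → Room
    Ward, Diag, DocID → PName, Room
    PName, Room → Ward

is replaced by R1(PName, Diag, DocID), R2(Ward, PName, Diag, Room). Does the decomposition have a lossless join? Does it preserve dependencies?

Lossless test: (PName, Diag)⁺ = {Ward, PName, Diag, DocID, Room}, which contains all of one fragment — lossless.
Dependency preservation: the restricted closure of {Ward} across the fragments never reaches {DocID, Room}, so Ward → DocID, Room cannot be enforced without a join — not preserved.

lossless but not dependency-preserving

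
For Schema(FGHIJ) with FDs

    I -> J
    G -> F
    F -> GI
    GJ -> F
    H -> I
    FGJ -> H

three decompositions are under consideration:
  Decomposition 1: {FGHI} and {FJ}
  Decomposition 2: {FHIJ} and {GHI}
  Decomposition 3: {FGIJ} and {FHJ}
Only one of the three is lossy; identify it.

Decomposition 1: common = {F}, closure = {FGHIJ} → lossless.
Decomposition 2: common = {HI}, closure = {HIJ} → lossy.
Decomposition 3: common = {FJ}, closure = {FGHIJ} → lossless.

Decomposition 2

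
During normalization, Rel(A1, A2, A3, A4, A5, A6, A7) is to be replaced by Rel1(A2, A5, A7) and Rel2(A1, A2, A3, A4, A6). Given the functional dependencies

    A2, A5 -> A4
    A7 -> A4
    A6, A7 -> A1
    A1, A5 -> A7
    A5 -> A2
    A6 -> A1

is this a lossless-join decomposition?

Common attributes: Rel1 ∩ Rel2 = {A2}.
No dependency enlarges {A2}, so (A2)⁺ = {A2}.
The closure contains neither all of Rel1 = {A2, A5, A7} nor all of Rel2 = {A1, A2, A3, A4, A6}, so the common attributes are not a superkey of either fragment. The join is lossy.

No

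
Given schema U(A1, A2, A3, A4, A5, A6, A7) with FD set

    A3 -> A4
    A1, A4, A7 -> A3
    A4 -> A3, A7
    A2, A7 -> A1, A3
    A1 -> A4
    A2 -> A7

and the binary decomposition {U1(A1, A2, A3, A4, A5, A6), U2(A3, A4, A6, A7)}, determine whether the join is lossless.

Common attributes: U1 ∩ U2 = {A3, A4, A6}.
Closure of {A3, A4, A6}: A4 → A3, A7 applies, adding A7. So (A3, A4, A6)⁺ = {A3, A4, A6, A7}.
This closure contains every attribute of U2, so U1 ∩ U2 → U2. The join is lossless.

Yes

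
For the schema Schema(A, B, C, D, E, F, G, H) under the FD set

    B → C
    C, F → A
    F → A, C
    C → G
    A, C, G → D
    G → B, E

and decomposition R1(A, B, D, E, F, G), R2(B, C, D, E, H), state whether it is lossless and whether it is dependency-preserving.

Lossless test: (B, D, E)⁺ = {B, C, D, E, G}, which is a superkey of neither fragment — lossy.
Dependency preservation: C, F → A; F → A, C; C → G; A, C, G → D are not contained in any single fragment, but the restricted closure of each left-hand side across the fragments still reaches the right-hand side; the remaining FDs each lie inside some fragment. All dependencies are preserved.

lossy but dependency-preserving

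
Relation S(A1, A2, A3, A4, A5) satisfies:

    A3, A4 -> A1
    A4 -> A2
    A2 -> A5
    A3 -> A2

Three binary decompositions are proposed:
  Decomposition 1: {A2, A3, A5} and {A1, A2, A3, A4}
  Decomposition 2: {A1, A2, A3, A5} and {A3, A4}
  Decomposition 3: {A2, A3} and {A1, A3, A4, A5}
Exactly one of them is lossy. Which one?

Decomposition 2

Decomposition 1: common = {A2, A3}, closure = {A2, A3, A5} → lossless.
Decomposition 2: common = {A3}, closure = {A2, A3, A5} → lossy.
Decomposition 3: common = {A3}, closure = {A2, A3, A5} → lossless.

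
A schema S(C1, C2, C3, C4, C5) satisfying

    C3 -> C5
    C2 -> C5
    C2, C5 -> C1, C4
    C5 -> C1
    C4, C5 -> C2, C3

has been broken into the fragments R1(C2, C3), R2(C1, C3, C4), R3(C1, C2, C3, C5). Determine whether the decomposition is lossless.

Chase test. Columns are C1, C2, C3, C4, C5; row i has aⱼ where attribute j ∈ Ri, else bᵢⱼ.
Initial tableau (one row per fragment):
  row 1: b11 a2 a3 b14 b15
  row 2: a1 b22 a3 a4 b25
  row 3: a1 a2 a3 b34 a5
Rows 1 and 2 agree on C3; apply C3→C5 and equate their C5 entries.
Rows 1 and 3 agree on C3; apply C3→C5 and equate their C5 entries.
Rows 1 and 3 agree on C2, C5; apply C2, C5→C1, C4 and equate their C1, C4 entries.
No row becomes fully distinguished — the join is lossy.

No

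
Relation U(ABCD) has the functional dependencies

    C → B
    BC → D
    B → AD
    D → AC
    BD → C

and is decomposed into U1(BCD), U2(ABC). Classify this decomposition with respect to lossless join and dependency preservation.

Lossless test: (BC)⁺ = {ABCD}, which contains all of one fragment — lossless.
Dependency preservation: B → AD; D → AC are not contained in any single fragment, but the restricted closure of each left-hand side across the fragments still reaches the right-hand side; the remaining FDs each lie inside some fragment. All dependencies are preserved.

lossless and dependency-preserving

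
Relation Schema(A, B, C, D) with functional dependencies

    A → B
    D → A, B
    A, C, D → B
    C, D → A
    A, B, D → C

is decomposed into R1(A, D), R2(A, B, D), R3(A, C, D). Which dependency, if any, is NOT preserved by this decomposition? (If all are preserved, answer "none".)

A → B lies within R2.
D → A, B lies within R2.
A, C, D → B: restricted closure across fragments reaches B.
C, D → A lies within R3.
A, B, D → C: restricted closure across fragments reaches C.
Every dependency is enforceable on the fragments, so the decomposition is dependency-preserving.

none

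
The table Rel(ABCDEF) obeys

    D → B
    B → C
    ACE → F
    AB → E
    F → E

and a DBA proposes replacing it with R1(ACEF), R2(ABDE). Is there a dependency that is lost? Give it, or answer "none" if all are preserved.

B → C

Check B → C: no single fragment contains all of {BC}, and the restricted closure of {B} across the fragments never reaches {C}.
D → B is preserved.
ACE → F is preserved.
AB → E is preserved.
F → E is preserved.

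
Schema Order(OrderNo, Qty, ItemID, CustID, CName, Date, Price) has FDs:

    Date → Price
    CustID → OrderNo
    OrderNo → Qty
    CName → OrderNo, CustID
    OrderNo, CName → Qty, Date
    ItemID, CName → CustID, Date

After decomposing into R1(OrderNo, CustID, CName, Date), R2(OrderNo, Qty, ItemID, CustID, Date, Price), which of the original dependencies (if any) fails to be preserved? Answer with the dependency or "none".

none

Date → Price lies within R2.
CustID → OrderNo lies within R1.
OrderNo → Qty lies within R2.
CName → OrderNo, CustID lies within R1.
OrderNo, CName → Qty, Date: restricted closure across fragments reaches Qty, Date.
ItemID, CName → CustID, Date: restricted closure across fragments reaches CustID, Date.
Every dependency is enforceable on the fragments, so the decomposition is dependency-preserving.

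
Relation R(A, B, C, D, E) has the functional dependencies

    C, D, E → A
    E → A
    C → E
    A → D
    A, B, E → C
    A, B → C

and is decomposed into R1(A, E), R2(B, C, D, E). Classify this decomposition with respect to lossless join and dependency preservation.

Lossless test: (E)⁺ = {A, D, E}, which contains all of one fragment — lossless.
Dependency preservation: the restricted closure of {A} across the fragments never reaches {D}, so A → D cannot be enforced without a join — not preserved.

lossless but not dependency-preserving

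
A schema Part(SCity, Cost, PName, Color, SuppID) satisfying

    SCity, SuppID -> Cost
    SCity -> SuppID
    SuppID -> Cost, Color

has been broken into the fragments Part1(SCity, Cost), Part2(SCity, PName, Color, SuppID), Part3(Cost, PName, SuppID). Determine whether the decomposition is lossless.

Yes

Chase test. Columns are SCity, Cost, PName, Color, SuppID; row i has aⱼ where attribute j ∈ Parti, else bᵢⱼ.
Initial tableau (one row per fragment):
  row 1: a1 a2 b13 b14 b15
  row 2: a1 b22 a3 a4 a5
  row 3: b31 a2 a3 b34 a5
Rows 1 and 2 agree on SCity; apply SCity→SuppID and equate their SuppID entries.
Rows 1 and 2 agree on SuppID; apply SuppID→Cost, Color and equate their Cost, Color entries.
Rows 1 and 3 agree on SuppID; apply SuppID→Cost, Color and equate their Cost, Color entries.
Row 2 is now all distinguished symbols — the join is lossless.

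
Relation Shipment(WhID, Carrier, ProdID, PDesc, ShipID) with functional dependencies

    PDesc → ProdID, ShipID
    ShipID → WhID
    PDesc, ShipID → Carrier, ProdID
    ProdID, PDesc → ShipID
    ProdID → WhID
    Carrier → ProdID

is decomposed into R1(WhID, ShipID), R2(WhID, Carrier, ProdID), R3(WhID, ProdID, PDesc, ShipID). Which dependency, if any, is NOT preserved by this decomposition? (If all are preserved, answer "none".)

Check PDesc, ShipID → Carrier, ProdID: no single fragment contains all of {Carrier, ProdID, PDesc, ShipID}, and the restricted closure of {PDesc, ShipID} across the fragments never reaches {Carrier, ProdID}.
PDesc → ProdID, ShipID is preserved.
ShipID → WhID is preserved.
ProdID, PDesc → ShipID is preserved.
ProdID → WhID is preserved.
Carrier → ProdID is preserved.

PDesc, ShipID → Carrier, ProdID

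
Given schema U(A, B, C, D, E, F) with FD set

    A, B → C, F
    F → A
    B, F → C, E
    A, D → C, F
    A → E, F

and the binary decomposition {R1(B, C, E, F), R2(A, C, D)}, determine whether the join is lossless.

Common attributes: R1 ∩ R2 = {C}.
No dependency enlarges {C}, so (C)⁺ = {C}.
The closure contains neither all of R1 = {B, C, E, F} nor all of R2 = {A, C, D}, so the common attributes are not a superkey of either fragment. The join is lossy.

No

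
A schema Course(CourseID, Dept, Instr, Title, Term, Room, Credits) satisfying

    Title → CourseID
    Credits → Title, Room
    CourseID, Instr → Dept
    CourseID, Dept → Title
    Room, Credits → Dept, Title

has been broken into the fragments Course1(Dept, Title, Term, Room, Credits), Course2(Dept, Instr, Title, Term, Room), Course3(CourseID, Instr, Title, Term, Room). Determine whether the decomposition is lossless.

Chase test. Columns are CourseID, Dept, Instr, Title, Term, Room, Credits; row i has aⱼ where attribute j ∈ Coursei, else bᵢⱼ.
Initial tableau (one row per fragment):
  row 1: b11 a2 b13 a4 a5 a6 a7
  row 2: b21 a2 a3 a4 a5 a6 b27
  row 3: a1 b32 a3 a4 a5 a6 b37
Rows 1 and 2 agree on Title; apply Title→CourseID and equate their CourseID entries.
Rows 1 and 3 agree on Title; apply Title→CourseID and equate their CourseID entries.
Rows 2 and 3 agree on CourseID, Instr; apply CourseID, Instr→Dept and equate their Dept entries.
No row becomes fully distinguished — the join is lossy.

No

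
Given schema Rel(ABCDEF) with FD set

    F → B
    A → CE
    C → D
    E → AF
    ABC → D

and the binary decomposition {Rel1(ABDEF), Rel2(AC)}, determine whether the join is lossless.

Common attributes: Rel1 ∩ Rel2 = {A}.
Closure of {A}: A → CE applies, adding CE; C → D applies, adding D; E → AF applies, adding F; F → B applies, adding B. So (A)⁺ = {ABCDEF}.
This closure contains every attribute of Rel1, so Rel1 ∩ Rel2 → Rel1. The join is lossless.

Yes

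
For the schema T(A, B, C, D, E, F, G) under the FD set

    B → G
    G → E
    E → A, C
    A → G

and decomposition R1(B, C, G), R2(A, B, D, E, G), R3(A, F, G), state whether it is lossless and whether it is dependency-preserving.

Lossless test (chase): Rows 1 and 2 agree on G; apply G→E and equate their E entries. Rows 1 and 3 agree on G; apply G→E and equate their E entries. Rows 1 and 2 agree on E; apply E→A, C and equate their A, C entries. Rows 1 and 3 agree on E; apply E→A, C and equate their A, C entries. No row becomes fully distinguished — the join is lossy.
Dependency preservation: E → A, C is not contained in any single fragment, but the restricted closure of its left-hand side across the fragments still reaches the right-hand side; the remaining FDs each lie inside some fragment. All dependencies are preserved.

lossy but dependency-preserving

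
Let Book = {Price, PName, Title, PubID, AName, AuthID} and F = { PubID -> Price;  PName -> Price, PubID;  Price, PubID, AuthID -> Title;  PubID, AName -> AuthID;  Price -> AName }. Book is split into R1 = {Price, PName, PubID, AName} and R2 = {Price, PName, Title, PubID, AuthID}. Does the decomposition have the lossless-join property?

Common attributes: R1 ∩ R2 = {Price, PName, PubID}.
Closure of {Price, PName, PubID}: Price → AName applies, adding AName; PubID, AName → AuthID applies, adding AuthID; Price, PubID, AuthID → Title applies, adding Title. So (Price, PName, PubID)⁺ = {Price, PName, Title, PubID, AName, AuthID}.
This closure contains every attribute of R1, so R1 ∩ R2 → R1. The join is lossless.

Yes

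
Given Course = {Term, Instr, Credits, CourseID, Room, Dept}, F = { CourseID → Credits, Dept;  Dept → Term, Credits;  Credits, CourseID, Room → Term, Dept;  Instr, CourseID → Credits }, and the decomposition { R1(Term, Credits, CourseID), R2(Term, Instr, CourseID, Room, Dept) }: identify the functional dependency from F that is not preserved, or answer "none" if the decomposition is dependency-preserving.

Dept → Term, Credits

Check Dept → Term, Credits: no single fragment contains all of {Term, Credits, Dept}, and the restricted closure of {Dept} across the fragments never reaches {Term, Credits}.
CourseID → Credits, Dept is preserved.
Credits, CourseID, Room → Term, Dept is preserved.
Instr, CourseID → Credits is preserved.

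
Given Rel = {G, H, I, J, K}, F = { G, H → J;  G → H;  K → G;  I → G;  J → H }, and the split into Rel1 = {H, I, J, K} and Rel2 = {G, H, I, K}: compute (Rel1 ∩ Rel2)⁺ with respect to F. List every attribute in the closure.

G, H, I, J, K

Rel1 ∩ Rel2 = {H, I, K}.
K → G applies, adding G
G, H → J applies, adding J
Closure: {G, H, I, J, K}.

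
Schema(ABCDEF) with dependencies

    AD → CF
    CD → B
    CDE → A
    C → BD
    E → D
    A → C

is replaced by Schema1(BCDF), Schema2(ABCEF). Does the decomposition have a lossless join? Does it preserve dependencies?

Lossless test: (BCF)⁺ = {BCDF}, which contains all of one fragment — lossless.
Dependency preservation: the restricted closure of {E} across the fragments never reaches {D}, so E → D cannot be enforced without a join — not preserved.

lossless but not dependency-preserving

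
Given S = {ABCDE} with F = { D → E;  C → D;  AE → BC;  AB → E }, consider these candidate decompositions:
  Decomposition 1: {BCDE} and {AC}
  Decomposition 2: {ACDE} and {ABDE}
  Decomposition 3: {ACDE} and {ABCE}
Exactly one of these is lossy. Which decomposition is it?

Decomposition 1

Decomposition 1: common = {C}, closure = {CDE} → lossy.
Decomposition 2: common = {ADE}, closure = {ABCDE} → lossless.
Decomposition 3: common = {ACE}, closure = {ABCDE} → lossless.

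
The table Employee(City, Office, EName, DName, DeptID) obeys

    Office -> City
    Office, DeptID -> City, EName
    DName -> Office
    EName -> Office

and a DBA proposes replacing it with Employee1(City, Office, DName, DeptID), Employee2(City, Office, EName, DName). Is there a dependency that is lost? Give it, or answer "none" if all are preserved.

Office, DeptID -> City, EName

Check Office, DeptID → City, EName: no single fragment contains all of {City, Office, EName, DeptID}, and the restricted closure of {Office, DeptID} across the fragments never reaches {City, EName}.
Office → City is preserved.
DName → Office is preserved.
EName → Office is preserved.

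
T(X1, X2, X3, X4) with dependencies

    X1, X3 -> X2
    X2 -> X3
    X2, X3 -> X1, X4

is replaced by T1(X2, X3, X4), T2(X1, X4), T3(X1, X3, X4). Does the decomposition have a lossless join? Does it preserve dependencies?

Lossless test (chase): applying each FD to every pair of rows produces no changes in the tableau, so no row becomes fully distinguished — the join is lossy.
Dependency preservation: the restricted closure of {X1, X3} across the fragments never reaches {X2}, so X1, X3 → X2 cannot be enforced without a join — not preserved.

lossy and not dependency-preserving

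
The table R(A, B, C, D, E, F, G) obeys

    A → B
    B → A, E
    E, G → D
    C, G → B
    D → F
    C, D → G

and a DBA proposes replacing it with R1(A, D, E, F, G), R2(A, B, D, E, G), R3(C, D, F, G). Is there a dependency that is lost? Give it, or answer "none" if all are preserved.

C, G → B

Check C, G → B: no single fragment contains all of {B, C, G}, and the restricted closure of {C, G} across the fragments never reaches {B}.
A → B is preserved.
B → A, E is preserved.
E, G → D is preserved.
D → F is preserved.
C, D → G is preserved.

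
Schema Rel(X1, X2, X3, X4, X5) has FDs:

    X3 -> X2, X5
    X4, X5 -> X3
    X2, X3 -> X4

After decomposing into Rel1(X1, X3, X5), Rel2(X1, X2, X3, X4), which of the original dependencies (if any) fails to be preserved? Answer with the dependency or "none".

Check X4, X5 → X3: no single fragment contains all of {X3, X4, X5}, and the restricted closure of {X4, X5} across the fragments never reaches {X3}.
X3 → X2, X5 is preserved.
X2, X3 → X4 is preserved.

X4, X5 -> X3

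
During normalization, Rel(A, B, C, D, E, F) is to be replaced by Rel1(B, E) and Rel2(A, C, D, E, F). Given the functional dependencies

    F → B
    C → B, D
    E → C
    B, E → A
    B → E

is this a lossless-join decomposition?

Yes

Common attributes: Rel1 ∩ Rel2 = {E}.
Closure of {E}: E → C applies, adding C; C → B, D applies, adding B, D; B, E → A applies, adding A. So (E)⁺ = {A, B, C, D, E}.
This closure contains every attribute of Rel1, so Rel1 ∩ Rel2 → Rel1. The join is lossless.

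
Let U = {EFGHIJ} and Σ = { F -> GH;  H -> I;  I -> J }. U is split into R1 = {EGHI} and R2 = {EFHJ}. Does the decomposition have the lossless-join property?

No

Common attributes: R1 ∩ R2 = {EH}.
Closure of {EH}: H → I applies, adding I; I → J applies, adding J. So (EH)⁺ = {EHIJ}.
The closure contains neither all of R1 = {EGHI} nor all of R2 = {EFHJ}, so the common attributes are not a superkey of either fragment. The join is lossy.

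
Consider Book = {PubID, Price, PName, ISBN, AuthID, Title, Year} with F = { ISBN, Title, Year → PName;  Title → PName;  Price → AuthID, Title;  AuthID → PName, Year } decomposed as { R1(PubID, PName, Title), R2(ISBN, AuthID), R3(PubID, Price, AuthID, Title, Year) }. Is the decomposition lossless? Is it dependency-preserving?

lossy and not dependency-preserving

Lossless test (chase): Rows 1 and 3 agree on Title; apply Title→PName and equate their PName entries. Rows 2 and 3 agree on AuthID; apply AuthID→PName, Year and equate their PName, Year entries. No row becomes fully distinguished — the join is lossy.
Dependency preservation: the restricted closure of {AuthID} across the fragments never reaches {PName, Year}, so AuthID → PName, Year cannot be enforced without a join — not preserved.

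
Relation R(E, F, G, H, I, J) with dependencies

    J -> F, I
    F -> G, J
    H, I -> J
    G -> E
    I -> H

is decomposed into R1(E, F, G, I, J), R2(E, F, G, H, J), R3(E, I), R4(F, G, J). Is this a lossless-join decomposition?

Yes

Chase test. Columns are E, F, G, H, I, J; row i has aⱼ where attribute j ∈ Ri, else bᵢⱼ.
Initial tableau (one row per fragment):
  row 1: a1 a2 a3 b14 a5 a6
  row 2: a1 a2 a3 a4 b25 a6
  row 3: a1 b32 b33 b34 a5 b36
  row 4: b41 a2 a3 b44 b45 a6
Rows 1 and 2 agree on J; apply J→F, I and equate their F, I entries.
Rows 1 and 4 agree on J; apply J→F, I and equate their F, I entries.
Rows 1 and 4 agree on G; apply G→E and equate their E entries.
Rows 1 and 2 agree on I; apply I→H and equate their H entries.
Rows 1 and 3 agree on I; apply I→H and equate their H entries.
Rows 1 and 4 agree on I; apply I→H and equate their H entries.
Rows 1 and 3 agree on H, I; apply H, I→J and equate their J entries.
Rows 1 and 3 agree on J; apply J→F, I and equate their F, I entries.
Rows 1 and 3 agree on F; apply F→G, J and equate their G, J entries.
Row 1 is now all distinguished symbols — the join is lossless.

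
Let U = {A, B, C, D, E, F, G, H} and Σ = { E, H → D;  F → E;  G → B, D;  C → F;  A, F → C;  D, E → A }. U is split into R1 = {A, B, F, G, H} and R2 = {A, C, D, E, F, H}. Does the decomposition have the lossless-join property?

Yes

Common attributes: R1 ∩ R2 = {A, F, H}.
Closure of {A, F, H}: F → E applies, adding E; A, F → C applies, adding C; E, H → D applies, adding D. So (A, F, H)⁺ = {A, C, D, E, F, H}.
This closure contains every attribute of R2, so R1 ∩ R2 → R2. The join is lossless.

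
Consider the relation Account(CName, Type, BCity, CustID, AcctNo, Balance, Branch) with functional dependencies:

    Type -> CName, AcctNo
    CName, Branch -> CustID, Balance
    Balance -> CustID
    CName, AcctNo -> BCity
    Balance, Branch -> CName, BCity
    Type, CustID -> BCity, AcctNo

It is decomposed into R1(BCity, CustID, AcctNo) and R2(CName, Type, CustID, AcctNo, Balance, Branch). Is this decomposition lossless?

Common attributes: R1 ∩ R2 = {CustID, AcctNo}.
No dependency enlarges {CustID, AcctNo}, so (CustID, AcctNo)⁺ = {CustID, AcctNo}.
The closure contains neither all of R1 = {BCity, CustID, AcctNo} nor all of R2 = {CName, Type, CustID, AcctNo, Balance, Branch}, so the common attributes are not a superkey of either fragment. The join is lossy.

No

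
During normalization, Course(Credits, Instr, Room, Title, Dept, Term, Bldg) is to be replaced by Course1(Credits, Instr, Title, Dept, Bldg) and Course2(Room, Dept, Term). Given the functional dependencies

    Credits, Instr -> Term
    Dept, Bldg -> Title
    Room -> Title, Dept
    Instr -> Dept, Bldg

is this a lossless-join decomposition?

Common attributes: Course1 ∩ Course2 = {Dept}.
No dependency enlarges {Dept}, so (Dept)⁺ = {Dept}.
The closure contains neither all of Course1 = {Credits, Instr, Title, Dept, Bldg} nor all of Course2 = {Room, Dept, Term}, so the common attributes are not a superkey of either fragment. The join is lossy.

No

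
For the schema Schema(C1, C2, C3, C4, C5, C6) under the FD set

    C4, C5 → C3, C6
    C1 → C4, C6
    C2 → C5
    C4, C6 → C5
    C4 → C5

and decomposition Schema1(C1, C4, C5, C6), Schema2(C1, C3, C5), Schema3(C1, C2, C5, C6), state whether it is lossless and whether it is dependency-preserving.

lossless but not dependency-preserving

Lossless test (chase): Rows 1 and 2 agree on C1; apply C1→C4, C6 and equate their C4, C6 entries. Rows 1 and 3 agree on C1; apply C1→C4, C6 and equate their C4, C6 entries. Rows 1 and 2 agree on C4, C5; apply C4, C5→C3, C6 and equate their C3, C6 entries. Rows 1 and 3 agree on C4, C5; apply C4, C5→C3, C6 and equate their C3, C6 entries. Row 3 is now all distinguished symbols — the join is lossless.
Dependency preservation: the restricted closure of {C4, C5} across the fragments never reaches {C3, C6}, so C4, C5 → C3, C6 cannot be enforced without a join — not preserved.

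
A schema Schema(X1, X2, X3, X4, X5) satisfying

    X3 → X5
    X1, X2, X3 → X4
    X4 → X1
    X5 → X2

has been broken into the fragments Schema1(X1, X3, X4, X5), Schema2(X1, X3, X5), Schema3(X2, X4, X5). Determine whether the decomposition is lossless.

Chase test. Columns are X1, X2, X3, X4, X5; row i has aⱼ where attribute j ∈ Schemai, else bᵢⱼ.
Initial tableau (one row per fragment):
  row 1: a1 b12 a3 a4 a5
  row 2: a1 b22 a3 b24 a5
  row 3: b31 a2 b33 a4 a5
Rows 1 and 3 agree on X4; apply X4→X1 and equate their X1 entries.
Rows 1 and 2 agree on X5; apply X5→X2 and equate their X2 entries.
Rows 1 and 3 agree on X5; apply X5→X2 and equate their X2 entries.
Rows 1 and 2 agree on X1, X2, X3; apply X1, X2, X3→X4 and equate their X4 entries.
Row 1 is now all distinguished symbols — the join is lossless.

Yes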